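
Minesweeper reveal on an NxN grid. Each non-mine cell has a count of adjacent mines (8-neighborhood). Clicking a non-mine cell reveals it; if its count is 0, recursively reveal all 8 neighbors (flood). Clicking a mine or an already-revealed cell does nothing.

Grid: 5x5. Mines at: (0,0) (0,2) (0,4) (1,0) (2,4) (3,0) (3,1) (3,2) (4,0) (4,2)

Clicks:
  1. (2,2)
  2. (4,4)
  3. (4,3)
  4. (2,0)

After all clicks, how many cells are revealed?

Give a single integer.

Click 1 (2,2) count=2: revealed 1 new [(2,2)] -> total=1
Click 2 (4,4) count=0: revealed 4 new [(3,3) (3,4) (4,3) (4,4)] -> total=5
Click 3 (4,3) count=2: revealed 0 new [(none)] -> total=5
Click 4 (2,0) count=3: revealed 1 new [(2,0)] -> total=6

Answer: 6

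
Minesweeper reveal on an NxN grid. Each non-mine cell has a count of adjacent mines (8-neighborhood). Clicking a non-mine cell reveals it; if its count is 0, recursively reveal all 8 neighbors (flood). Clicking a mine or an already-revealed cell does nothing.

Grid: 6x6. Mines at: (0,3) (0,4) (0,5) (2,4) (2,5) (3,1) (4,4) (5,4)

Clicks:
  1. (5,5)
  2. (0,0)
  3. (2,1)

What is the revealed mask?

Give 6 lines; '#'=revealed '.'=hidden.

Click 1 (5,5) count=2: revealed 1 new [(5,5)] -> total=1
Click 2 (0,0) count=0: revealed 9 new [(0,0) (0,1) (0,2) (1,0) (1,1) (1,2) (2,0) (2,1) (2,2)] -> total=10
Click 3 (2,1) count=1: revealed 0 new [(none)] -> total=10

Answer: ###...
###...
###...
......
......
.....#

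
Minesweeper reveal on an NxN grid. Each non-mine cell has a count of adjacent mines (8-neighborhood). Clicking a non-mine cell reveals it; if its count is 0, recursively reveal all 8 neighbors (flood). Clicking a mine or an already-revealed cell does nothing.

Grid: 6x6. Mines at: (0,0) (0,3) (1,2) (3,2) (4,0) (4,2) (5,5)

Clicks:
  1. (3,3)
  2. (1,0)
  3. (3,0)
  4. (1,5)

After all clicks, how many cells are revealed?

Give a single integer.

Answer: 16

Derivation:
Click 1 (3,3) count=2: revealed 1 new [(3,3)] -> total=1
Click 2 (1,0) count=1: revealed 1 new [(1,0)] -> total=2
Click 3 (3,0) count=1: revealed 1 new [(3,0)] -> total=3
Click 4 (1,5) count=0: revealed 13 new [(0,4) (0,5) (1,3) (1,4) (1,5) (2,3) (2,4) (2,5) (3,4) (3,5) (4,3) (4,4) (4,5)] -> total=16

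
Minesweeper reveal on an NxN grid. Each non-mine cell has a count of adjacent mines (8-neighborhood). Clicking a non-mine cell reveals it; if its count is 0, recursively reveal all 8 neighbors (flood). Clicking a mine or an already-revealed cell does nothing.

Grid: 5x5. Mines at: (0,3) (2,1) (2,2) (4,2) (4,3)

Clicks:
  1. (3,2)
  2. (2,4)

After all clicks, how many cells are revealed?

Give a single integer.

Click 1 (3,2) count=4: revealed 1 new [(3,2)] -> total=1
Click 2 (2,4) count=0: revealed 6 new [(1,3) (1,4) (2,3) (2,4) (3,3) (3,4)] -> total=7

Answer: 7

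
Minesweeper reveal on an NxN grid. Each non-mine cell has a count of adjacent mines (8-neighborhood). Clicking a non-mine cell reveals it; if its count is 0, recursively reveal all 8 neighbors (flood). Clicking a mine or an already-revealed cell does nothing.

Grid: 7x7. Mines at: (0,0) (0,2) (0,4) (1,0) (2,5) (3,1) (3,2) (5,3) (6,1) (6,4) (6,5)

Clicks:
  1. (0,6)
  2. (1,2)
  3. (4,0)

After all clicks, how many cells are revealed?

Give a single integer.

Click 1 (0,6) count=0: revealed 4 new [(0,5) (0,6) (1,5) (1,6)] -> total=4
Click 2 (1,2) count=1: revealed 1 new [(1,2)] -> total=5
Click 3 (4,0) count=1: revealed 1 new [(4,0)] -> total=6

Answer: 6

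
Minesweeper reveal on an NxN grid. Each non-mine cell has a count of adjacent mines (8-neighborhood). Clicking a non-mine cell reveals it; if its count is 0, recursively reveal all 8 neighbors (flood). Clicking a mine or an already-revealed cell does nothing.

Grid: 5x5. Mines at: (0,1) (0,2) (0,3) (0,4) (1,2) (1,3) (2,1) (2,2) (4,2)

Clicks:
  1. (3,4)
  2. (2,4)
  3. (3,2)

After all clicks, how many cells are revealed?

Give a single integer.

Click 1 (3,4) count=0: revealed 6 new [(2,3) (2,4) (3,3) (3,4) (4,3) (4,4)] -> total=6
Click 2 (2,4) count=1: revealed 0 new [(none)] -> total=6
Click 3 (3,2) count=3: revealed 1 new [(3,2)] -> total=7

Answer: 7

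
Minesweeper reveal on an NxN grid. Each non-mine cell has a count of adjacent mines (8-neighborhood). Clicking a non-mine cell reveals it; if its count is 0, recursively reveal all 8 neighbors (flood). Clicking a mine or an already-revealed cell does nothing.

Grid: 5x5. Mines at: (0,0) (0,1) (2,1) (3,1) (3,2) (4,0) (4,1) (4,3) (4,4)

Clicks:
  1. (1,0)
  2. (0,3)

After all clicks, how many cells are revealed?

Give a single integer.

Answer: 12

Derivation:
Click 1 (1,0) count=3: revealed 1 new [(1,0)] -> total=1
Click 2 (0,3) count=0: revealed 11 new [(0,2) (0,3) (0,4) (1,2) (1,3) (1,4) (2,2) (2,3) (2,4) (3,3) (3,4)] -> total=12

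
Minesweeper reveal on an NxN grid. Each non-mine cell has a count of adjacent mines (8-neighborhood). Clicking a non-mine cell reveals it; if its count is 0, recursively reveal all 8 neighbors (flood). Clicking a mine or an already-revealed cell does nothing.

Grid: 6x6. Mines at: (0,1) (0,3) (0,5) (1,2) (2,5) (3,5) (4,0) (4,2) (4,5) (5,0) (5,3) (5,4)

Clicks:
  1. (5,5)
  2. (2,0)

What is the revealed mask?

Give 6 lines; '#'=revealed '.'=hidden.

Click 1 (5,5) count=2: revealed 1 new [(5,5)] -> total=1
Click 2 (2,0) count=0: revealed 6 new [(1,0) (1,1) (2,0) (2,1) (3,0) (3,1)] -> total=7

Answer: ......
##....
##....
##....
......
.....#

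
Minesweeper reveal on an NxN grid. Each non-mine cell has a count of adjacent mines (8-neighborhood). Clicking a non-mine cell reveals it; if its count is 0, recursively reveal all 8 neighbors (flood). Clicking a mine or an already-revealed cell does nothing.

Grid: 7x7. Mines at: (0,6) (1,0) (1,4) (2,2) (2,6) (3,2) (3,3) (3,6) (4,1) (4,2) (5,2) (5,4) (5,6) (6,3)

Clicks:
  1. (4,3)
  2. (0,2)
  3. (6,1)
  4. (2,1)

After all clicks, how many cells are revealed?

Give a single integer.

Click 1 (4,3) count=5: revealed 1 new [(4,3)] -> total=1
Click 2 (0,2) count=0: revealed 6 new [(0,1) (0,2) (0,3) (1,1) (1,2) (1,3)] -> total=7
Click 3 (6,1) count=1: revealed 1 new [(6,1)] -> total=8
Click 4 (2,1) count=3: revealed 1 new [(2,1)] -> total=9

Answer: 9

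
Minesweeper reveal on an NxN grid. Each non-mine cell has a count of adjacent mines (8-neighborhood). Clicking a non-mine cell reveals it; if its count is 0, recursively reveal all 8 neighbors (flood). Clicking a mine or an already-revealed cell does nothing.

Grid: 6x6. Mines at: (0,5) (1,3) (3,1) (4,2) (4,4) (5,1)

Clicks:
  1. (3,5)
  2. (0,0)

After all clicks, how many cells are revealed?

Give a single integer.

Answer: 10

Derivation:
Click 1 (3,5) count=1: revealed 1 new [(3,5)] -> total=1
Click 2 (0,0) count=0: revealed 9 new [(0,0) (0,1) (0,2) (1,0) (1,1) (1,2) (2,0) (2,1) (2,2)] -> total=10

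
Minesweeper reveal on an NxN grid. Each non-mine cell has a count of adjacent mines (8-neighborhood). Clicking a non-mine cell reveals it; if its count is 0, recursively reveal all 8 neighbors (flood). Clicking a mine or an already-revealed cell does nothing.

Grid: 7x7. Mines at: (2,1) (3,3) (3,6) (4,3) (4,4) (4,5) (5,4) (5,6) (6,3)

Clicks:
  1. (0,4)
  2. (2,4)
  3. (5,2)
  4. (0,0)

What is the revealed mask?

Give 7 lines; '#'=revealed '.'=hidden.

Click 1 (0,4) count=0: revealed 19 new [(0,0) (0,1) (0,2) (0,3) (0,4) (0,5) (0,6) (1,0) (1,1) (1,2) (1,3) (1,4) (1,5) (1,6) (2,2) (2,3) (2,4) (2,5) (2,6)] -> total=19
Click 2 (2,4) count=1: revealed 0 new [(none)] -> total=19
Click 3 (5,2) count=2: revealed 1 new [(5,2)] -> total=20
Click 4 (0,0) count=0: revealed 0 new [(none)] -> total=20

Answer: #######
#######
..#####
.......
.......
..#....
.......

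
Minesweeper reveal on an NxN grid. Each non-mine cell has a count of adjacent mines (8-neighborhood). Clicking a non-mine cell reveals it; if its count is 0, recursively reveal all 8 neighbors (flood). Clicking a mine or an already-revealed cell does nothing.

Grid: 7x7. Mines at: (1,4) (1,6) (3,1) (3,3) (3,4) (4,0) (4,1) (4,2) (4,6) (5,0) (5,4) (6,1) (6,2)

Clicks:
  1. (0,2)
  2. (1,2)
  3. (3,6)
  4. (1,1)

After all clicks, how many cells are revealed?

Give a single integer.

Answer: 13

Derivation:
Click 1 (0,2) count=0: revealed 12 new [(0,0) (0,1) (0,2) (0,3) (1,0) (1,1) (1,2) (1,3) (2,0) (2,1) (2,2) (2,3)] -> total=12
Click 2 (1,2) count=0: revealed 0 new [(none)] -> total=12
Click 3 (3,6) count=1: revealed 1 new [(3,6)] -> total=13
Click 4 (1,1) count=0: revealed 0 new [(none)] -> total=13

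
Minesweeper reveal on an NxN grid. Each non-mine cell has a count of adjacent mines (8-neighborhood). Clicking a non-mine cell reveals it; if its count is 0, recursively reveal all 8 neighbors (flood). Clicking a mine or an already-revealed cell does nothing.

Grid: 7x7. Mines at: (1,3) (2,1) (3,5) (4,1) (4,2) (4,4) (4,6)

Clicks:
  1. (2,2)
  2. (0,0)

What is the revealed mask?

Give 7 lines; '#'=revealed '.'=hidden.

Answer: ###....
###....
..#....
.......
.......
.......
.......

Derivation:
Click 1 (2,2) count=2: revealed 1 new [(2,2)] -> total=1
Click 2 (0,0) count=0: revealed 6 new [(0,0) (0,1) (0,2) (1,0) (1,1) (1,2)] -> total=7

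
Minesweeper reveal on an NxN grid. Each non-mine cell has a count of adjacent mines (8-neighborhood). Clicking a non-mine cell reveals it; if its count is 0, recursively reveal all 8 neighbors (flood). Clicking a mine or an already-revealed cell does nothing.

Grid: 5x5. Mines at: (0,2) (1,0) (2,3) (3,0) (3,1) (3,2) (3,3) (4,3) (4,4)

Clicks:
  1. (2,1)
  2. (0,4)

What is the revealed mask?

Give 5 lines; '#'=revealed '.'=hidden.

Click 1 (2,1) count=4: revealed 1 new [(2,1)] -> total=1
Click 2 (0,4) count=0: revealed 4 new [(0,3) (0,4) (1,3) (1,4)] -> total=5

Answer: ...##
...##
.#...
.....
.....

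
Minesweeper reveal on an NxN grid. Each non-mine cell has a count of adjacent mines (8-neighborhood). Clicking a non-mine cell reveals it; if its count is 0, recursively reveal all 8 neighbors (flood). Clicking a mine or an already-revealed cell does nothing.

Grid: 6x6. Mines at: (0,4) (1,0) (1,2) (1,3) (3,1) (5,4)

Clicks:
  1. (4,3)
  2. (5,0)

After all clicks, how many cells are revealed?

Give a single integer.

Click 1 (4,3) count=1: revealed 1 new [(4,3)] -> total=1
Click 2 (5,0) count=0: revealed 7 new [(4,0) (4,1) (4,2) (5,0) (5,1) (5,2) (5,3)] -> total=8

Answer: 8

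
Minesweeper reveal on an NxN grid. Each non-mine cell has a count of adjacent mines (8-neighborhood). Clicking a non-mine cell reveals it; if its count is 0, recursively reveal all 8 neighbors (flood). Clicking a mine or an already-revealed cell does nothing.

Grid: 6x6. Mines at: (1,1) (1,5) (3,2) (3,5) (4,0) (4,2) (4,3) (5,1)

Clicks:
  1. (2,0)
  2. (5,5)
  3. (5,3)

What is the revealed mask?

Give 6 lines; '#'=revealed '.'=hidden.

Click 1 (2,0) count=1: revealed 1 new [(2,0)] -> total=1
Click 2 (5,5) count=0: revealed 4 new [(4,4) (4,5) (5,4) (5,5)] -> total=5
Click 3 (5,3) count=2: revealed 1 new [(5,3)] -> total=6

Answer: ......
......
#.....
......
....##
...###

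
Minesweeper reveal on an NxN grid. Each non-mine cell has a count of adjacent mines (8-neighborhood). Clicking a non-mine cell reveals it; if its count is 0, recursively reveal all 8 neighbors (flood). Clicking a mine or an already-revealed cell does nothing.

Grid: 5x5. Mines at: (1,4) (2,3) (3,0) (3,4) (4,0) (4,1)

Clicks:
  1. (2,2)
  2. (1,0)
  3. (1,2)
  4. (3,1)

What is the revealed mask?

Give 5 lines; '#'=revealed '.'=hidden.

Click 1 (2,2) count=1: revealed 1 new [(2,2)] -> total=1
Click 2 (1,0) count=0: revealed 10 new [(0,0) (0,1) (0,2) (0,3) (1,0) (1,1) (1,2) (1,3) (2,0) (2,1)] -> total=11
Click 3 (1,2) count=1: revealed 0 new [(none)] -> total=11
Click 4 (3,1) count=3: revealed 1 new [(3,1)] -> total=12

Answer: ####.
####.
###..
.#...
.....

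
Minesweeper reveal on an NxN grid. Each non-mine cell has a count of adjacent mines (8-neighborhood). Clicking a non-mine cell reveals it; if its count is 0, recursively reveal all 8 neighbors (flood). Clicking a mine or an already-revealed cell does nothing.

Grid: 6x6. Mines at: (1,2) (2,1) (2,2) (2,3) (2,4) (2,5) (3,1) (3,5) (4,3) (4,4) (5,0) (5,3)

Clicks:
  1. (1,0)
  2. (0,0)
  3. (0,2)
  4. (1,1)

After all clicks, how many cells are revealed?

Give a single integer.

Answer: 5

Derivation:
Click 1 (1,0) count=1: revealed 1 new [(1,0)] -> total=1
Click 2 (0,0) count=0: revealed 3 new [(0,0) (0,1) (1,1)] -> total=4
Click 3 (0,2) count=1: revealed 1 new [(0,2)] -> total=5
Click 4 (1,1) count=3: revealed 0 new [(none)] -> total=5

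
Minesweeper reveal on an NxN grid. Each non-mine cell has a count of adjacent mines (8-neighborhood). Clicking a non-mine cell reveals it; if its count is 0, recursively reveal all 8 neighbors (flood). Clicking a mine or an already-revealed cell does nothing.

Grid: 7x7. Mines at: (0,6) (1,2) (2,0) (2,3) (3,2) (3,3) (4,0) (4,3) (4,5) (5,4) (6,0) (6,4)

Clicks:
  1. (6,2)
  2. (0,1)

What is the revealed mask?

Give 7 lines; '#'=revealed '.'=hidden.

Click 1 (6,2) count=0: revealed 6 new [(5,1) (5,2) (5,3) (6,1) (6,2) (6,3)] -> total=6
Click 2 (0,1) count=1: revealed 1 new [(0,1)] -> total=7

Answer: .#.....
.......
.......
.......
.......
.###...
.###...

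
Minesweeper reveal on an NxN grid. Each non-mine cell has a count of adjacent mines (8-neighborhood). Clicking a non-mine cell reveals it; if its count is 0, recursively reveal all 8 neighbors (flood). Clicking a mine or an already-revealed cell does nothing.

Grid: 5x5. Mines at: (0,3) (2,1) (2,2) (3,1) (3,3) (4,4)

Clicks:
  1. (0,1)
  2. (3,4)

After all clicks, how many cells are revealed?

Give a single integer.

Click 1 (0,1) count=0: revealed 6 new [(0,0) (0,1) (0,2) (1,0) (1,1) (1,2)] -> total=6
Click 2 (3,4) count=2: revealed 1 new [(3,4)] -> total=7

Answer: 7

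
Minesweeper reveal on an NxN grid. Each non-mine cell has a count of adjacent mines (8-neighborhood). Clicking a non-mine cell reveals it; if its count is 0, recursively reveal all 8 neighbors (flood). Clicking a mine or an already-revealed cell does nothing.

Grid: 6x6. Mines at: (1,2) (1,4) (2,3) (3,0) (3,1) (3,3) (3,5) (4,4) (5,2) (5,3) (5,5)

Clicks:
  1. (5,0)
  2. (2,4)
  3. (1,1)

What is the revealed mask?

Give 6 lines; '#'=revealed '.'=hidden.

Click 1 (5,0) count=0: revealed 4 new [(4,0) (4,1) (5,0) (5,1)] -> total=4
Click 2 (2,4) count=4: revealed 1 new [(2,4)] -> total=5
Click 3 (1,1) count=1: revealed 1 new [(1,1)] -> total=6

Answer: ......
.#....
....#.
......
##....
##....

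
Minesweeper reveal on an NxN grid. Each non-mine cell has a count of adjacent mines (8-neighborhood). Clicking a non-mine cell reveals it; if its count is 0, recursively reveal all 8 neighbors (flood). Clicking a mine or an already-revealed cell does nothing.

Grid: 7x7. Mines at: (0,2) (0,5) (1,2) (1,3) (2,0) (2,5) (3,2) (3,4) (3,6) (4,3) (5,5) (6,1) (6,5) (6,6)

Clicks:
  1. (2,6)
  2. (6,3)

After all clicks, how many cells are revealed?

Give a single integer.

Click 1 (2,6) count=2: revealed 1 new [(2,6)] -> total=1
Click 2 (6,3) count=0: revealed 6 new [(5,2) (5,3) (5,4) (6,2) (6,3) (6,4)] -> total=7

Answer: 7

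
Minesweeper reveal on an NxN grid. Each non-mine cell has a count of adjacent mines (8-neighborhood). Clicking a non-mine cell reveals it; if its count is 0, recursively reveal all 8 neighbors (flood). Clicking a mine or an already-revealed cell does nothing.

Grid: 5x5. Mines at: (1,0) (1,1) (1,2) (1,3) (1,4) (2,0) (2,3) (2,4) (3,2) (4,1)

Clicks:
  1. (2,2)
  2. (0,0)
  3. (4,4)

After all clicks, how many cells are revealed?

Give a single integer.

Answer: 6

Derivation:
Click 1 (2,2) count=5: revealed 1 new [(2,2)] -> total=1
Click 2 (0,0) count=2: revealed 1 new [(0,0)] -> total=2
Click 3 (4,4) count=0: revealed 4 new [(3,3) (3,4) (4,3) (4,4)] -> total=6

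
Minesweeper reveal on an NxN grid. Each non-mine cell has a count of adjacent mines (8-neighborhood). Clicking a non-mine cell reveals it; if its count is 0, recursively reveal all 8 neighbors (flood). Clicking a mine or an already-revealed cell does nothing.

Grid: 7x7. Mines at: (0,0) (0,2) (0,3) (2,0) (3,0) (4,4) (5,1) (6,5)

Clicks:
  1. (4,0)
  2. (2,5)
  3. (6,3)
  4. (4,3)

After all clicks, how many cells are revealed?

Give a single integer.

Answer: 35

Derivation:
Click 1 (4,0) count=2: revealed 1 new [(4,0)] -> total=1
Click 2 (2,5) count=0: revealed 28 new [(0,4) (0,5) (0,6) (1,1) (1,2) (1,3) (1,4) (1,5) (1,6) (2,1) (2,2) (2,3) (2,4) (2,5) (2,6) (3,1) (3,2) (3,3) (3,4) (3,5) (3,6) (4,1) (4,2) (4,3) (4,5) (4,6) (5,5) (5,6)] -> total=29
Click 3 (6,3) count=0: revealed 6 new [(5,2) (5,3) (5,4) (6,2) (6,3) (6,4)] -> total=35
Click 4 (4,3) count=1: revealed 0 new [(none)] -> total=35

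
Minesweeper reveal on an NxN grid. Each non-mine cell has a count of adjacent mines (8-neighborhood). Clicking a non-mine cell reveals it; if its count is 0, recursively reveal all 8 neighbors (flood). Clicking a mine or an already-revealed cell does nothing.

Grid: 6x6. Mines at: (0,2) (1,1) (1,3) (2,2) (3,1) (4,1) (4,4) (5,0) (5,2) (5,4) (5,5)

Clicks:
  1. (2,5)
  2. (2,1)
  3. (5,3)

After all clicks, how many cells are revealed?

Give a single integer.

Answer: 10

Derivation:
Click 1 (2,5) count=0: revealed 8 new [(0,4) (0,5) (1,4) (1,5) (2,4) (2,5) (3,4) (3,5)] -> total=8
Click 2 (2,1) count=3: revealed 1 new [(2,1)] -> total=9
Click 3 (5,3) count=3: revealed 1 new [(5,3)] -> total=10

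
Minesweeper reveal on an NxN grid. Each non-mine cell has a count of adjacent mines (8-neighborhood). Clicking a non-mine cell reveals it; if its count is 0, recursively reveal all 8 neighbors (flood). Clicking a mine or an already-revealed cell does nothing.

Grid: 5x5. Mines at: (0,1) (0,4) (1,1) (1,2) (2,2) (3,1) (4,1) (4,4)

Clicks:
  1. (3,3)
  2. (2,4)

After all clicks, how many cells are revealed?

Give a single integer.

Answer: 6

Derivation:
Click 1 (3,3) count=2: revealed 1 new [(3,3)] -> total=1
Click 2 (2,4) count=0: revealed 5 new [(1,3) (1,4) (2,3) (2,4) (3,4)] -> total=6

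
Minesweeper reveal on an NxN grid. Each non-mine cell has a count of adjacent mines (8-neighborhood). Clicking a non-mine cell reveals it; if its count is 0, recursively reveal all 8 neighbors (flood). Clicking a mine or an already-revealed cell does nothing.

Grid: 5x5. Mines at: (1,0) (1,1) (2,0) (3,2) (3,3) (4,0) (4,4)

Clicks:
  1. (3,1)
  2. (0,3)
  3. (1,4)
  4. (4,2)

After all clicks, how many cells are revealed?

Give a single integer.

Answer: 11

Derivation:
Click 1 (3,1) count=3: revealed 1 new [(3,1)] -> total=1
Click 2 (0,3) count=0: revealed 9 new [(0,2) (0,3) (0,4) (1,2) (1,3) (1,4) (2,2) (2,3) (2,4)] -> total=10
Click 3 (1,4) count=0: revealed 0 new [(none)] -> total=10
Click 4 (4,2) count=2: revealed 1 new [(4,2)] -> total=11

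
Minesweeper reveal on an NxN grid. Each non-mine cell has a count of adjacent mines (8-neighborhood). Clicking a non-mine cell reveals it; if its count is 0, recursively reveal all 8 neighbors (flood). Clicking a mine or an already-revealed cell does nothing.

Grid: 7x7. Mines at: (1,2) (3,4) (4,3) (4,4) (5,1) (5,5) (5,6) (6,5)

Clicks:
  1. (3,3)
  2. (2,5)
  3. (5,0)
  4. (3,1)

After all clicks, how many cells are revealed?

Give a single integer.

Click 1 (3,3) count=3: revealed 1 new [(3,3)] -> total=1
Click 2 (2,5) count=1: revealed 1 new [(2,5)] -> total=2
Click 3 (5,0) count=1: revealed 1 new [(5,0)] -> total=3
Click 4 (3,1) count=0: revealed 13 new [(0,0) (0,1) (1,0) (1,1) (2,0) (2,1) (2,2) (3,0) (3,1) (3,2) (4,0) (4,1) (4,2)] -> total=16

Answer: 16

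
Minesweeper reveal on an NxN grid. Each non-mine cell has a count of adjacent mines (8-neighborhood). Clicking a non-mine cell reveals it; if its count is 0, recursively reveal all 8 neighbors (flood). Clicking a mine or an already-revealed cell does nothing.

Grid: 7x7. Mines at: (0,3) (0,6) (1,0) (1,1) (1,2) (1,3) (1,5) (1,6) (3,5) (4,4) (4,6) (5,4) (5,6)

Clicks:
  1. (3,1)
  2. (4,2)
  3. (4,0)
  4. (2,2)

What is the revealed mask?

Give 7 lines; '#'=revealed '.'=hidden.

Answer: .......
.......
####...
####...
####...
####...
####...

Derivation:
Click 1 (3,1) count=0: revealed 20 new [(2,0) (2,1) (2,2) (2,3) (3,0) (3,1) (3,2) (3,3) (4,0) (4,1) (4,2) (4,3) (5,0) (5,1) (5,2) (5,3) (6,0) (6,1) (6,2) (6,3)] -> total=20
Click 2 (4,2) count=0: revealed 0 new [(none)] -> total=20
Click 3 (4,0) count=0: revealed 0 new [(none)] -> total=20
Click 4 (2,2) count=3: revealed 0 new [(none)] -> total=20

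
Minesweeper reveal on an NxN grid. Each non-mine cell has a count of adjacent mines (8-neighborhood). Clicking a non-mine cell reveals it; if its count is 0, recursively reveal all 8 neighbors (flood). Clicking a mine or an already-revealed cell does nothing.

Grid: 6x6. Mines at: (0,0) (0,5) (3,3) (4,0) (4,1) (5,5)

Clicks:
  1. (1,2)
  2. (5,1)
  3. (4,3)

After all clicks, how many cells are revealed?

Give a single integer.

Click 1 (1,2) count=0: revealed 17 new [(0,1) (0,2) (0,3) (0,4) (1,0) (1,1) (1,2) (1,3) (1,4) (2,0) (2,1) (2,2) (2,3) (2,4) (3,0) (3,1) (3,2)] -> total=17
Click 2 (5,1) count=2: revealed 1 new [(5,1)] -> total=18
Click 3 (4,3) count=1: revealed 1 new [(4,3)] -> total=19

Answer: 19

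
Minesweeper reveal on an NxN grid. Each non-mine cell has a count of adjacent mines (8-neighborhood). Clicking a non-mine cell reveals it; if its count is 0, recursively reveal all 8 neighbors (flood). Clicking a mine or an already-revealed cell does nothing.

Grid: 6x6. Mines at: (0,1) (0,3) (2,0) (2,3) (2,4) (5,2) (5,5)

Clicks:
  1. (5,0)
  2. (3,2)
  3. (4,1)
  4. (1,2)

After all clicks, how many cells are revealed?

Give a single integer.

Click 1 (5,0) count=0: revealed 6 new [(3,0) (3,1) (4,0) (4,1) (5,0) (5,1)] -> total=6
Click 2 (3,2) count=1: revealed 1 new [(3,2)] -> total=7
Click 3 (4,1) count=1: revealed 0 new [(none)] -> total=7
Click 4 (1,2) count=3: revealed 1 new [(1,2)] -> total=8

Answer: 8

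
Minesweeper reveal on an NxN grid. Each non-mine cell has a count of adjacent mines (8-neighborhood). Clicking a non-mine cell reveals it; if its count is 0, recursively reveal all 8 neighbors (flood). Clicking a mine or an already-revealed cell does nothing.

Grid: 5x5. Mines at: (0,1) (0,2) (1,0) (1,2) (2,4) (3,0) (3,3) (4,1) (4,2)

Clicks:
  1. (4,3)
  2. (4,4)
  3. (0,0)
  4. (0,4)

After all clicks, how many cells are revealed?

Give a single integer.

Click 1 (4,3) count=2: revealed 1 new [(4,3)] -> total=1
Click 2 (4,4) count=1: revealed 1 new [(4,4)] -> total=2
Click 3 (0,0) count=2: revealed 1 new [(0,0)] -> total=3
Click 4 (0,4) count=0: revealed 4 new [(0,3) (0,4) (1,3) (1,4)] -> total=7

Answer: 7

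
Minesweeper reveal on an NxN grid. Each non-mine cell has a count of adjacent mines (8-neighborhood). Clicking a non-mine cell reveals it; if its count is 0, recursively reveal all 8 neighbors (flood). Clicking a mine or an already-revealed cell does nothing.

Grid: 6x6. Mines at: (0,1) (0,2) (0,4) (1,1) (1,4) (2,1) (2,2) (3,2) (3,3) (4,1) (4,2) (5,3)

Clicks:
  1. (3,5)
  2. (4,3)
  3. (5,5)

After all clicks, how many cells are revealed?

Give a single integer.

Click 1 (3,5) count=0: revealed 8 new [(2,4) (2,5) (3,4) (3,5) (4,4) (4,5) (5,4) (5,5)] -> total=8
Click 2 (4,3) count=4: revealed 1 new [(4,3)] -> total=9
Click 3 (5,5) count=0: revealed 0 new [(none)] -> total=9

Answer: 9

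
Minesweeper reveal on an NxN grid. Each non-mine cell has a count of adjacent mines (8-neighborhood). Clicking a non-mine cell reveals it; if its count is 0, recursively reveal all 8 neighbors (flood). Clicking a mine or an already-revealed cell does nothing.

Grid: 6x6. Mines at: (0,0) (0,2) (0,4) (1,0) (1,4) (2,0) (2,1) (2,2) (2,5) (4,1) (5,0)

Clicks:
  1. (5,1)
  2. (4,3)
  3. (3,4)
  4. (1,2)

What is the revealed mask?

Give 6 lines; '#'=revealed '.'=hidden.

Answer: ......
..#...
......
..####
..####
.#####

Derivation:
Click 1 (5,1) count=2: revealed 1 new [(5,1)] -> total=1
Click 2 (4,3) count=0: revealed 12 new [(3,2) (3,3) (3,4) (3,5) (4,2) (4,3) (4,4) (4,5) (5,2) (5,3) (5,4) (5,5)] -> total=13
Click 3 (3,4) count=1: revealed 0 new [(none)] -> total=13
Click 4 (1,2) count=3: revealed 1 new [(1,2)] -> total=14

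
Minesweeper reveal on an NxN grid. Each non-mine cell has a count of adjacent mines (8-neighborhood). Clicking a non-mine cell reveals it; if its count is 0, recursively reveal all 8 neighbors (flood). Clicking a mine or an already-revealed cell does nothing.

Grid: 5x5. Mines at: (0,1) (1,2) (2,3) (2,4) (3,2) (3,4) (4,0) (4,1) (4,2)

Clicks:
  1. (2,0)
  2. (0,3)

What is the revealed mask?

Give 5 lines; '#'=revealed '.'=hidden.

Click 1 (2,0) count=0: revealed 6 new [(1,0) (1,1) (2,0) (2,1) (3,0) (3,1)] -> total=6
Click 2 (0,3) count=1: revealed 1 new [(0,3)] -> total=7

Answer: ...#.
##...
##...
##...
.....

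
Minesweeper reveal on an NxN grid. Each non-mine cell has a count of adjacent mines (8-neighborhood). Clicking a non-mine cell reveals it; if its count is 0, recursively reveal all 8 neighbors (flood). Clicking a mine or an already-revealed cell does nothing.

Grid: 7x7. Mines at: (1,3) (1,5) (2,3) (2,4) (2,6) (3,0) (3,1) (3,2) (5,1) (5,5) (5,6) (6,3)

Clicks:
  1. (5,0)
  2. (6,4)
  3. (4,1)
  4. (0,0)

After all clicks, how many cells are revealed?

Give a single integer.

Click 1 (5,0) count=1: revealed 1 new [(5,0)] -> total=1
Click 2 (6,4) count=2: revealed 1 new [(6,4)] -> total=2
Click 3 (4,1) count=4: revealed 1 new [(4,1)] -> total=3
Click 4 (0,0) count=0: revealed 9 new [(0,0) (0,1) (0,2) (1,0) (1,1) (1,2) (2,0) (2,1) (2,2)] -> total=12

Answer: 12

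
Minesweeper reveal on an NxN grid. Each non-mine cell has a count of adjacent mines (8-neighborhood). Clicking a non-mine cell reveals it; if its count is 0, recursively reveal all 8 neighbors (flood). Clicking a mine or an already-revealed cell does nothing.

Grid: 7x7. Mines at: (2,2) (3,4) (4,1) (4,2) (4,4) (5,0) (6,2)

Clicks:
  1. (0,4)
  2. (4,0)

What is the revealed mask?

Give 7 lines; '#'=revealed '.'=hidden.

Answer: #######
#######
##.####
##...##
#....##
...####
...####

Derivation:
Click 1 (0,4) count=0: revealed 34 new [(0,0) (0,1) (0,2) (0,3) (0,4) (0,5) (0,6) (1,0) (1,1) (1,2) (1,3) (1,4) (1,5) (1,6) (2,0) (2,1) (2,3) (2,4) (2,5) (2,6) (3,0) (3,1) (3,5) (3,6) (4,5) (4,6) (5,3) (5,4) (5,5) (5,6) (6,3) (6,4) (6,5) (6,6)] -> total=34
Click 2 (4,0) count=2: revealed 1 new [(4,0)] -> total=35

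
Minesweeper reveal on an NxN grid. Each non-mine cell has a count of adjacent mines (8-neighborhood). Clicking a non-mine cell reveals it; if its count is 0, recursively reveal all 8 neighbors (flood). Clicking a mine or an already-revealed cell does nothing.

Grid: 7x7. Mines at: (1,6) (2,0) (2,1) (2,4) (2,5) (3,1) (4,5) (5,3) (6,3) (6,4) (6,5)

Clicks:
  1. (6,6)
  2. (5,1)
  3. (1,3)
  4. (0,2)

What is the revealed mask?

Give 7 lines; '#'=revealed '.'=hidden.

Click 1 (6,6) count=1: revealed 1 new [(6,6)] -> total=1
Click 2 (5,1) count=0: revealed 9 new [(4,0) (4,1) (4,2) (5,0) (5,1) (5,2) (6,0) (6,1) (6,2)] -> total=10
Click 3 (1,3) count=1: revealed 1 new [(1,3)] -> total=11
Click 4 (0,2) count=0: revealed 11 new [(0,0) (0,1) (0,2) (0,3) (0,4) (0,5) (1,0) (1,1) (1,2) (1,4) (1,5)] -> total=22

Answer: ######.
######.
.......
.......
###....
###....
###...#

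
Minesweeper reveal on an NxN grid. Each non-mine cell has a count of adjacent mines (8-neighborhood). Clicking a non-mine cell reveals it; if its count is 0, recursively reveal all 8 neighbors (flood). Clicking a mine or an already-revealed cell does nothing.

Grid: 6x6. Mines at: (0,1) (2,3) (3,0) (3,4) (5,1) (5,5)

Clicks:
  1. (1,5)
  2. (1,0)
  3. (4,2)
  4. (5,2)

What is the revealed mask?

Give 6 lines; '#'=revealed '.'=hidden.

Answer: ..####
#.####
....##
......
..#...
..#...

Derivation:
Click 1 (1,5) count=0: revealed 10 new [(0,2) (0,3) (0,4) (0,5) (1,2) (1,3) (1,4) (1,5) (2,4) (2,5)] -> total=10
Click 2 (1,0) count=1: revealed 1 new [(1,0)] -> total=11
Click 3 (4,2) count=1: revealed 1 new [(4,2)] -> total=12
Click 4 (5,2) count=1: revealed 1 new [(5,2)] -> total=13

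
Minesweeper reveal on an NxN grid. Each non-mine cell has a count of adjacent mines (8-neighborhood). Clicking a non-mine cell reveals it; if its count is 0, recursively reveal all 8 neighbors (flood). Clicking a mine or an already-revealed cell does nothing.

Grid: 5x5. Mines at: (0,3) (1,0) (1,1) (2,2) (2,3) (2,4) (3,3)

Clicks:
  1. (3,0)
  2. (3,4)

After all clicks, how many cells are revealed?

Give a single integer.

Click 1 (3,0) count=0: revealed 8 new [(2,0) (2,1) (3,0) (3,1) (3,2) (4,0) (4,1) (4,2)] -> total=8
Click 2 (3,4) count=3: revealed 1 new [(3,4)] -> total=9

Answer: 9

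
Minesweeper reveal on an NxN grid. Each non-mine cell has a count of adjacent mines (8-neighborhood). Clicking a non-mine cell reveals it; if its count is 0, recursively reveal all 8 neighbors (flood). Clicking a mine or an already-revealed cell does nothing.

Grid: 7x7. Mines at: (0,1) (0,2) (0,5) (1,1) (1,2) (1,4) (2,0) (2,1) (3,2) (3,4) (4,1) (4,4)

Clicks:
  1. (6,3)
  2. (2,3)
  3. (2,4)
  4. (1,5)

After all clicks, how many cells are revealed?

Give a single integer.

Click 1 (6,3) count=0: revealed 22 new [(1,5) (1,6) (2,5) (2,6) (3,5) (3,6) (4,5) (4,6) (5,0) (5,1) (5,2) (5,3) (5,4) (5,5) (5,6) (6,0) (6,1) (6,2) (6,3) (6,4) (6,5) (6,6)] -> total=22
Click 2 (2,3) count=4: revealed 1 new [(2,3)] -> total=23
Click 3 (2,4) count=2: revealed 1 new [(2,4)] -> total=24
Click 4 (1,5) count=2: revealed 0 new [(none)] -> total=24

Answer: 24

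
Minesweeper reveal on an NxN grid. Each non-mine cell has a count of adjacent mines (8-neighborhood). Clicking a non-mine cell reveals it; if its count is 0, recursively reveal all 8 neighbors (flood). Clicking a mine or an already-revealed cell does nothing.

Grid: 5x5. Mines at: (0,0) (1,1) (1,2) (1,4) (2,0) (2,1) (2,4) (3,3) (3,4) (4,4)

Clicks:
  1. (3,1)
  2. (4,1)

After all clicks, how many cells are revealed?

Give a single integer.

Click 1 (3,1) count=2: revealed 1 new [(3,1)] -> total=1
Click 2 (4,1) count=0: revealed 5 new [(3,0) (3,2) (4,0) (4,1) (4,2)] -> total=6

Answer: 6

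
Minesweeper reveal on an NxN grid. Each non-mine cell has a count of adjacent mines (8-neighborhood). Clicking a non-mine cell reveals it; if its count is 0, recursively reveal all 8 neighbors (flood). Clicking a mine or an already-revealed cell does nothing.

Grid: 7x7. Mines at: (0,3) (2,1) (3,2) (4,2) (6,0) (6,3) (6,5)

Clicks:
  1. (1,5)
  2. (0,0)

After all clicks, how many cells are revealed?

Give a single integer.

Click 1 (1,5) count=0: revealed 23 new [(0,4) (0,5) (0,6) (1,3) (1,4) (1,5) (1,6) (2,3) (2,4) (2,5) (2,6) (3,3) (3,4) (3,5) (3,6) (4,3) (4,4) (4,5) (4,6) (5,3) (5,4) (5,5) (5,6)] -> total=23
Click 2 (0,0) count=0: revealed 6 new [(0,0) (0,1) (0,2) (1,0) (1,1) (1,2)] -> total=29

Answer: 29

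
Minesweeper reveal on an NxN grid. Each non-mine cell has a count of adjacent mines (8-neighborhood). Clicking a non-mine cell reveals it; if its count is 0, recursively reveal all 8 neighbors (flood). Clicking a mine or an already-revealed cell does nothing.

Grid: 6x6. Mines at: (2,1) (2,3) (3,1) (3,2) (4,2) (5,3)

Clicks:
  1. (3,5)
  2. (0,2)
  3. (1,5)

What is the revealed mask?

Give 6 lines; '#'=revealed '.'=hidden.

Click 1 (3,5) count=0: revealed 20 new [(0,0) (0,1) (0,2) (0,3) (0,4) (0,5) (1,0) (1,1) (1,2) (1,3) (1,4) (1,5) (2,4) (2,5) (3,4) (3,5) (4,4) (4,5) (5,4) (5,5)] -> total=20
Click 2 (0,2) count=0: revealed 0 new [(none)] -> total=20
Click 3 (1,5) count=0: revealed 0 new [(none)] -> total=20

Answer: ######
######
....##
....##
....##
....##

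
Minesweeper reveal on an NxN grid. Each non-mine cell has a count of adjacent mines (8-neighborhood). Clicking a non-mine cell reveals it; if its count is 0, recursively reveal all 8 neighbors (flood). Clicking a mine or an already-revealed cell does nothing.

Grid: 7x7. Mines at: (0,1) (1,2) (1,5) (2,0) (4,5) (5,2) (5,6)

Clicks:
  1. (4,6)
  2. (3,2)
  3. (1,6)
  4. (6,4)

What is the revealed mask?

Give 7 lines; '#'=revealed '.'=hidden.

Click 1 (4,6) count=2: revealed 1 new [(4,6)] -> total=1
Click 2 (3,2) count=0: revealed 12 new [(2,1) (2,2) (2,3) (2,4) (3,1) (3,2) (3,3) (3,4) (4,1) (4,2) (4,3) (4,4)] -> total=13
Click 3 (1,6) count=1: revealed 1 new [(1,6)] -> total=14
Click 4 (6,4) count=0: revealed 6 new [(5,3) (5,4) (5,5) (6,3) (6,4) (6,5)] -> total=20

Answer: .......
......#
.####..
.####..
.####.#
...###.
...###.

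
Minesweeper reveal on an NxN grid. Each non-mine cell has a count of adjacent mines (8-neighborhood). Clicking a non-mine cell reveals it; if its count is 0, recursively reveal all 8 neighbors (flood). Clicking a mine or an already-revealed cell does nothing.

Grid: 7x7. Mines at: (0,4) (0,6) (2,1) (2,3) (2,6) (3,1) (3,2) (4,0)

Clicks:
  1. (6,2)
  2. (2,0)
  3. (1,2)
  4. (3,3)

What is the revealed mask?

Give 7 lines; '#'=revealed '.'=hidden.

Click 1 (6,2) count=0: revealed 24 new [(3,3) (3,4) (3,5) (3,6) (4,1) (4,2) (4,3) (4,4) (4,5) (4,6) (5,0) (5,1) (5,2) (5,3) (5,4) (5,5) (5,6) (6,0) (6,1) (6,2) (6,3) (6,4) (6,5) (6,6)] -> total=24
Click 2 (2,0) count=2: revealed 1 new [(2,0)] -> total=25
Click 3 (1,2) count=2: revealed 1 new [(1,2)] -> total=26
Click 4 (3,3) count=2: revealed 0 new [(none)] -> total=26

Answer: .......
..#....
#......
...####
.######
#######
#######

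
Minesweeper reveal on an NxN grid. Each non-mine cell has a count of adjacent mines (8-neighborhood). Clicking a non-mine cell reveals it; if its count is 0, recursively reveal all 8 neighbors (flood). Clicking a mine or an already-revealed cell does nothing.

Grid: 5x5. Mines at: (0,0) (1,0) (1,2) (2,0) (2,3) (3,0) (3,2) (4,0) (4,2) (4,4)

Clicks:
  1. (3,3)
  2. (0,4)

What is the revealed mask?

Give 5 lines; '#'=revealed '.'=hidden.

Click 1 (3,3) count=4: revealed 1 new [(3,3)] -> total=1
Click 2 (0,4) count=0: revealed 4 new [(0,3) (0,4) (1,3) (1,4)] -> total=5

Answer: ...##
...##
.....
...#.
.....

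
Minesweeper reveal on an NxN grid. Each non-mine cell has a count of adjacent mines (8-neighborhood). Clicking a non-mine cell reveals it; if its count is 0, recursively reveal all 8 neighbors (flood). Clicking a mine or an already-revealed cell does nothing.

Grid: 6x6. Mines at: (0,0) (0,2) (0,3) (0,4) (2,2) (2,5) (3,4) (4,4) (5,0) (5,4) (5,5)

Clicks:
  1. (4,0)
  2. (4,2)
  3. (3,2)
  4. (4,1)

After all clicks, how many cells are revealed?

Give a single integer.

Answer: 10

Derivation:
Click 1 (4,0) count=1: revealed 1 new [(4,0)] -> total=1
Click 2 (4,2) count=0: revealed 9 new [(3,1) (3,2) (3,3) (4,1) (4,2) (4,3) (5,1) (5,2) (5,3)] -> total=10
Click 3 (3,2) count=1: revealed 0 new [(none)] -> total=10
Click 4 (4,1) count=1: revealed 0 new [(none)] -> total=10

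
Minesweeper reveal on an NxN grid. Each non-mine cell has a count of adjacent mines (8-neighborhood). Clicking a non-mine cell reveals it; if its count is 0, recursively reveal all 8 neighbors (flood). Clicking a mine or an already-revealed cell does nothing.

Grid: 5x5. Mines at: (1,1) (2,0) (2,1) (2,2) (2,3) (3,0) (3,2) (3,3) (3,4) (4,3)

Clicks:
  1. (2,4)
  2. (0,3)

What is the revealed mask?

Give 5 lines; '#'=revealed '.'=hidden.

Answer: ..###
..###
....#
.....
.....

Derivation:
Click 1 (2,4) count=3: revealed 1 new [(2,4)] -> total=1
Click 2 (0,3) count=0: revealed 6 new [(0,2) (0,3) (0,4) (1,2) (1,3) (1,4)] -> total=7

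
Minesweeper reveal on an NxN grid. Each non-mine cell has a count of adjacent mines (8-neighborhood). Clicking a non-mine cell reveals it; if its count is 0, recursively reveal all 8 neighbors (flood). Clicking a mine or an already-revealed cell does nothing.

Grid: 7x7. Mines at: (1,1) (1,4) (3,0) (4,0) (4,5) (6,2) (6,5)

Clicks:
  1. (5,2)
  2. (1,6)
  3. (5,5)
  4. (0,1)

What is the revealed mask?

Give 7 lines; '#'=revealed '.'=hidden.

Click 1 (5,2) count=1: revealed 1 new [(5,2)] -> total=1
Click 2 (1,6) count=0: revealed 8 new [(0,5) (0,6) (1,5) (1,6) (2,5) (2,6) (3,5) (3,6)] -> total=9
Click 3 (5,5) count=2: revealed 1 new [(5,5)] -> total=10
Click 4 (0,1) count=1: revealed 1 new [(0,1)] -> total=11

Answer: .#...##
.....##
.....##
.....##
.......
..#..#.
.......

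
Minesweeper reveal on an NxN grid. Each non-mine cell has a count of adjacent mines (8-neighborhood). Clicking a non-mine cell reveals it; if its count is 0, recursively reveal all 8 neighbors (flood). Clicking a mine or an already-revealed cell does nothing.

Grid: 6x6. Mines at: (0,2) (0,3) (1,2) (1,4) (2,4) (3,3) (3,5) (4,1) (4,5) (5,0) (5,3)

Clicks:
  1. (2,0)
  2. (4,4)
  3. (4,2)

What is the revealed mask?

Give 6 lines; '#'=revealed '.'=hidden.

Click 1 (2,0) count=0: revealed 8 new [(0,0) (0,1) (1,0) (1,1) (2,0) (2,1) (3,0) (3,1)] -> total=8
Click 2 (4,4) count=4: revealed 1 new [(4,4)] -> total=9
Click 3 (4,2) count=3: revealed 1 new [(4,2)] -> total=10

Answer: ##....
##....
##....
##....
..#.#.
......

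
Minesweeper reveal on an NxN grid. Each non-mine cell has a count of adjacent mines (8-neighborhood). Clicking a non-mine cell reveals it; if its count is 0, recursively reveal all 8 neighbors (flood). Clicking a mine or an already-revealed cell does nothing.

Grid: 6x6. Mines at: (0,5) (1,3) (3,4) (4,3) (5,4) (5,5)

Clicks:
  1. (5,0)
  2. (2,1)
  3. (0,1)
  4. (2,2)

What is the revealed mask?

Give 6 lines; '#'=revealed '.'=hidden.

Answer: ###...
###...
###...
###...
###...
###...

Derivation:
Click 1 (5,0) count=0: revealed 18 new [(0,0) (0,1) (0,2) (1,0) (1,1) (1,2) (2,0) (2,1) (2,2) (3,0) (3,1) (3,2) (4,0) (4,1) (4,2) (5,0) (5,1) (5,2)] -> total=18
Click 2 (2,1) count=0: revealed 0 new [(none)] -> total=18
Click 3 (0,1) count=0: revealed 0 new [(none)] -> total=18
Click 4 (2,2) count=1: revealed 0 new [(none)] -> total=18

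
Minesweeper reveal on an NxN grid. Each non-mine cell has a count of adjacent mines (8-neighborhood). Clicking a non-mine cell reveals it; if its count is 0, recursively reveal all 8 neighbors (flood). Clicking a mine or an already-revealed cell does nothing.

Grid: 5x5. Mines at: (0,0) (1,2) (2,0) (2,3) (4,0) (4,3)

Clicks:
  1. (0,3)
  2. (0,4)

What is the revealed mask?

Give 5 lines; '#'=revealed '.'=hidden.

Click 1 (0,3) count=1: revealed 1 new [(0,3)] -> total=1
Click 2 (0,4) count=0: revealed 3 new [(0,4) (1,3) (1,4)] -> total=4

Answer: ...##
...##
.....
.....
.....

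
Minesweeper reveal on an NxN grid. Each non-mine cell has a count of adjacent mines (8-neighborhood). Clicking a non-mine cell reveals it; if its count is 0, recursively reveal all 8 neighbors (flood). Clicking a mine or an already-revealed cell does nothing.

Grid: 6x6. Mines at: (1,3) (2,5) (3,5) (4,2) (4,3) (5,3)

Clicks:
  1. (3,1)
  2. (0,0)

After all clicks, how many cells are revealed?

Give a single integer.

Answer: 16

Derivation:
Click 1 (3,1) count=1: revealed 1 new [(3,1)] -> total=1
Click 2 (0,0) count=0: revealed 15 new [(0,0) (0,1) (0,2) (1,0) (1,1) (1,2) (2,0) (2,1) (2,2) (3,0) (3,2) (4,0) (4,1) (5,0) (5,1)] -> total=16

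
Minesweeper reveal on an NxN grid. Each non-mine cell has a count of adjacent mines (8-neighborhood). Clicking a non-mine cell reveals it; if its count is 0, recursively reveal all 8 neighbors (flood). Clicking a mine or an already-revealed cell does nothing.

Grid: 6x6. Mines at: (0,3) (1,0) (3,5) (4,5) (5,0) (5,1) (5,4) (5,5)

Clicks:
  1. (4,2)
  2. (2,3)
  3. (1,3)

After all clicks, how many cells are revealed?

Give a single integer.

Answer: 19

Derivation:
Click 1 (4,2) count=1: revealed 1 new [(4,2)] -> total=1
Click 2 (2,3) count=0: revealed 18 new [(1,1) (1,2) (1,3) (1,4) (2,0) (2,1) (2,2) (2,3) (2,4) (3,0) (3,1) (3,2) (3,3) (3,4) (4,0) (4,1) (4,3) (4,4)] -> total=19
Click 3 (1,3) count=1: revealed 0 new [(none)] -> total=19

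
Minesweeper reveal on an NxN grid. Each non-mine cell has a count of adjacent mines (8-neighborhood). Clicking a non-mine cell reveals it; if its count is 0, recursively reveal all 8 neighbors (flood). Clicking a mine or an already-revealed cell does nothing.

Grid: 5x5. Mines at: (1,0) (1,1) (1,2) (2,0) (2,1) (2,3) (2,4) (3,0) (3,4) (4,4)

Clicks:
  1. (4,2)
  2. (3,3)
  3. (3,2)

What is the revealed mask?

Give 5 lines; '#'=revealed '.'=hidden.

Click 1 (4,2) count=0: revealed 6 new [(3,1) (3,2) (3,3) (4,1) (4,2) (4,3)] -> total=6
Click 2 (3,3) count=4: revealed 0 new [(none)] -> total=6
Click 3 (3,2) count=2: revealed 0 new [(none)] -> total=6

Answer: .....
.....
.....
.###.
.###.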